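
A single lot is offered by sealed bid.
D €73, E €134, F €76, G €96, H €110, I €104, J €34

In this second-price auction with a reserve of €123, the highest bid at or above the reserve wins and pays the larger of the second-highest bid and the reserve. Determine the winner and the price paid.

Bids in order: 134 (E) > 110 (H) > 104 (I) > 96 (G) > 76 (F) > 73 (D) > …
Highest eligible bid: E at €134.
Second-highest bid €110 is below the reserve €123, so the reserve binds → payment €123.

E pays €123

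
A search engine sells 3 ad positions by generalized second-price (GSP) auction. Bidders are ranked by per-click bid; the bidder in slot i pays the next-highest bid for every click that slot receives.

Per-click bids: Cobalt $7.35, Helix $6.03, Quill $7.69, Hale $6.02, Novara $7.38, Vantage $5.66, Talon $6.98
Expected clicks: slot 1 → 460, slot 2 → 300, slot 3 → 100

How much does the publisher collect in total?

Ranked by bid: $7.69 (Quill) > $7.38 (Novara) > $7.35 (Cobalt) > $6.98 (Talon) > …
Slot 1: Quill pays $7.38 × 460 = $3394.80
Slot 2: Novara pays $7.35 × 300 = $2205.00
Slot 3: Cobalt pays $6.98 × 100 = $698.00
Total = $6297.80

Total revenue: $6297.80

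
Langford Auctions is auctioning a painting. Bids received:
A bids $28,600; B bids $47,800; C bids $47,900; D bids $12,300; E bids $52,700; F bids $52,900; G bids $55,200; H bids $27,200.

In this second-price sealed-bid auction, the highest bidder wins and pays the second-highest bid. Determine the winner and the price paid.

G pays $52,900

Sorting bids: 55,200 (G) > 52,900 (F) > 52,700 (E) > 47,900 (C) > 47,800 (B) > 28,600 (A) > …
Second-price: G pays F's bid of $52,900.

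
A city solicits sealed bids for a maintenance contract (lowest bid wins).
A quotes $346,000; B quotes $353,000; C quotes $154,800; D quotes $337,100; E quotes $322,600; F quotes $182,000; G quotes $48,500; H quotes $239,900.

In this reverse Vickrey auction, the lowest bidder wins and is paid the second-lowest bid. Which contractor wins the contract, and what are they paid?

G is paid $154,800

Reverse Vickrey auction: the lowest bidder wins and is paid the second-lowest bid.
Sorting bids: 48,500 (G) < 154,800 (C) < 182,000 (F) < 239,900 (H) < 322,600 (E) < 337,100 (D) < …
G is lowest; is paid the second-lowest bid, $154,800.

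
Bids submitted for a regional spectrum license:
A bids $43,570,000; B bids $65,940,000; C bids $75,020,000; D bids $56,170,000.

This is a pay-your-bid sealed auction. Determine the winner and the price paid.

C pays $75,020,000

Sorting bids: 75,020,000 (C) > 65,940,000 (B) > 56,170,000 (D) > 43,570,000 (A)
First-price: C pays what they bid, $75,020,000.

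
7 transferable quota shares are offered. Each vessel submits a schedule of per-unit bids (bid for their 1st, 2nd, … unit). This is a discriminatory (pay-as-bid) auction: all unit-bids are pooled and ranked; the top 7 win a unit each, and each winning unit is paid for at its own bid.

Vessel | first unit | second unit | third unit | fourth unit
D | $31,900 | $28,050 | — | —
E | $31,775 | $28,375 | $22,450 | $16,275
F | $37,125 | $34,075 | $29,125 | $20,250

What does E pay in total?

Merging the schedules and taking the best 7: 37,125 (F-1), 34,075 (F-2), 31,900 (D-1), 31,775 (E-1), 29,125 (F-3), 28,375 (E-2), 28,050 (D-2)
Next rejected bid: $22,450 (not a price — pay-as-bid).
E's winning unit-bids: 31,775 + 28,375 = $60,150.

E pays $60,150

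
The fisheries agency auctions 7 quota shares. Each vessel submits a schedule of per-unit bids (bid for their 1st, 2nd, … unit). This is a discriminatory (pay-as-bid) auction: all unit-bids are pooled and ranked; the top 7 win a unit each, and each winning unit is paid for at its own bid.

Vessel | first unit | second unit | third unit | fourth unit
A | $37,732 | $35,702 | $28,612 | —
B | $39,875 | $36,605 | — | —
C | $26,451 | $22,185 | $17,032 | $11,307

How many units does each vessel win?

Merging the schedules and taking the best 7: 39,875 (B-1), 37,732 (A-1), 36,605 (B-2), 35,702 (A-2), 28,612 (A-3), 26,451 (C-1), 22,185 (C-2)
Next rejected bid: $17,032 (not a price — pay-as-bid).
Allocation: A 3, B 2, C 2.

A 3, B 2, C 2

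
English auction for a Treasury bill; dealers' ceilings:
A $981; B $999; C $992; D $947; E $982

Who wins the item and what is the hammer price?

Limits ranked: 999 (B) > 992 (C) > 982 (E) > 981 (A) > 947 (D)
Once the price passes $992, only B is left; the hammer falls at C's limit of $992.

B wins at $992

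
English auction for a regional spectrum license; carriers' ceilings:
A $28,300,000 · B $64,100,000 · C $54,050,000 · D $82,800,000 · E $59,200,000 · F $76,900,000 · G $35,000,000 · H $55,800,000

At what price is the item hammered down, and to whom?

D wins at $76,900,000

Rule: the price rises until one bidder remains; the winner pays the price at which the last rival dropped out.
Limits in order: 82,800,000 (D) > 76,900,000 (F) > 64,100,000 (B) > 59,200,000 (E) > 55,800,000 (H) > 54,050,000 (C) > …
Bidding ends when F exits at $76,900,000; D takes it.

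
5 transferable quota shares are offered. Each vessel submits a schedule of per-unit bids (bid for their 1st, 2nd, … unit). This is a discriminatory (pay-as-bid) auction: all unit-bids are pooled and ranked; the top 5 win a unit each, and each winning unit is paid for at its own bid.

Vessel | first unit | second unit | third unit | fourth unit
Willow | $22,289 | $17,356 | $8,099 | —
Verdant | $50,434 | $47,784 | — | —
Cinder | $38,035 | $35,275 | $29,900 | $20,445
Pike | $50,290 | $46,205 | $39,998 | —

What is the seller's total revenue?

Total revenue: $234,711

Merging the schedules and taking the best 5: 50,434 (Verdant-1), 50,290 (Pike-1), 47,784 (Verdant-2), 46,205 (Pike-2), 39,998 (Pike-3)
Next rejected bid: $38,035 (not a price — pay-as-bid).
Each winning unit pays its own bid.
Revenue = 50,434 + 50,290 + 47,784 + 46,205 + 39,998 = $234,711.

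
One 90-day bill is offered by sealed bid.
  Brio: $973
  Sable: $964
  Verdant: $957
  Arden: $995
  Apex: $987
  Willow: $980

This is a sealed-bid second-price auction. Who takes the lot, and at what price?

Bids in order: 995 (Arden) > 987 (Apex) > 980 (Willow) > 973 (Brio) > 964 (Sable) > 957 (Verdant)
Arden wins with the highest bid; price is set by the runner-up at $987.

Arden pays $987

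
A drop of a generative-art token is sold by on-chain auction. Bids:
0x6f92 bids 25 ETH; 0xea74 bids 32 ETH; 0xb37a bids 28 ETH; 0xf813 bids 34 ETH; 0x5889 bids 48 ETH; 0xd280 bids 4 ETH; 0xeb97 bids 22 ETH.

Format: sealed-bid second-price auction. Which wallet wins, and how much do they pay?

0x5889 pays 34 ETH

Sorting bids: 48 (0x5889) > 34 (0xf813) > 32 (0xea74) > 28 (0xb37a) > 25 (0x6f92) > 22 (0xeb97) > …
0x5889 wins with the highest bid; price is set by the runner-up at 34 ETH.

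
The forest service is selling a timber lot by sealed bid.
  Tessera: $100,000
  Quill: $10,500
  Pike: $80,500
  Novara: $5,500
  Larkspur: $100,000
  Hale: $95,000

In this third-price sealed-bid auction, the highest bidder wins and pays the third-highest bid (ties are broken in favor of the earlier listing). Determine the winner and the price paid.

Tessera pays $95,000

Third-price sealed-bid auction: the highest bidder wins and pays the third-highest bid.
Bids ranked: 100,000 (Tessera) > 100,000 (Larkspur) > 95,000 (Hale) > 80,500 (Pike) > 10,500 (Quill) > 5,500 (Novara)
Tessera and Larkspur tie at $100,000; tie-break gives it to Tessera.
Tessera wins; payment is bid #3 in the ranking = $95,000.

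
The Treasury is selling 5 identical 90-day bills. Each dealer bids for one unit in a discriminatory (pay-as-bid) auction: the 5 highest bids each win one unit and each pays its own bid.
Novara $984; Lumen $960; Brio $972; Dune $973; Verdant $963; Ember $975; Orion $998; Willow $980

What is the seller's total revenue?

Total revenue: $4,910

Bids ranked high→low: 998 (Orion), 984 (Novara), 980 (Willow), 975 (Ember), 973 (Dune), 972 (Brio), 963 (Verdant), …
The 5 highest are Orion, Novara, Willow, Ember, Dune.
Total revenue = 998 + 984 + 980 + 975 + 973 = $4,910.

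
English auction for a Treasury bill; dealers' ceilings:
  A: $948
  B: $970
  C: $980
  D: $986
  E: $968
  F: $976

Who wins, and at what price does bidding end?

Limits in order: 986 (D) > 980 (C) > 976 (F) > 970 (B) > 968 (E) > 948 (A)
Bidding ends when C exits at $980; D takes it.

D wins at $980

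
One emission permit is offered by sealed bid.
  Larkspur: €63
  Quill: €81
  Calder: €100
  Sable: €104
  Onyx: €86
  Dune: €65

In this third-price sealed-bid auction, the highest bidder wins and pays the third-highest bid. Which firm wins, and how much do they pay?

Sable pays €86

Rule: the highest bidder wins and pays the third-highest bid.
Sorting bids: 104 (Sable) > 100 (Calder) > 86 (Onyx) > 81 (Quill) > 65 (Dune) > 63 (Larkspur)
Sable wins; payment is bid #3 in the ranking = €86.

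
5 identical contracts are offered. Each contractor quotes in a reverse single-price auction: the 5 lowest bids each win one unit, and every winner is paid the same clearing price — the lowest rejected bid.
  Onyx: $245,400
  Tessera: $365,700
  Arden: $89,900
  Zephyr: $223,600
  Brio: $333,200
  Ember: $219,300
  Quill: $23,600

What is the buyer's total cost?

Ordering the bids: 23,600 (Quill), 89,900 (Arden), 219,300 (Ember), 223,600 (Zephyr), 245,400 (Onyx), 333,200 (Brio), 365,700 (Tessera)
The 5 lowest are Quill, Arden, Ember, Zephyr, Onyx.
First losing bid is Brio's $333,200, which sets the uniform price.
Total cost = 5 × $333,200 = $1,666,000.

Total cost: $1,666,000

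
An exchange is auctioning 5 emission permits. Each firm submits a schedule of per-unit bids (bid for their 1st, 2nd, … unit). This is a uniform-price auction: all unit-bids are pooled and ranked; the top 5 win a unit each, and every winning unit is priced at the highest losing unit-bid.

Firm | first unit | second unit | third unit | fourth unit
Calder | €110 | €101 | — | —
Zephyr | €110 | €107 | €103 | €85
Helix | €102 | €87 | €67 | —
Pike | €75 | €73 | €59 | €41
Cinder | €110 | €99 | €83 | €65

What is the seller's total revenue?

Pooled unit-bids ranked (top 5): 110 (Calder-1), 110 (Zephyr-1), 110 (Cinder-1), 107 (Zephyr-2), 103 (Zephyr-3)
The (k+1)-th unit-bid is €102.
Allocation: Calder 1, Cinder 1, Zephyr 3. Every unit priced at €102.
Revenue = 5 × 102 = €510.

Total revenue: €510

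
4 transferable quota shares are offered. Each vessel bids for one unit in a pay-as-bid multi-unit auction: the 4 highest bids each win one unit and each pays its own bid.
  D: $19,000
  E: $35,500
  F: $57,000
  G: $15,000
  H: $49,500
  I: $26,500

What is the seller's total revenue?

Sorting: 57,000 (F), 49,500 (H), 35,500 (E), 26,500 (I), 19,000 (D), 15,000 (G)
The 4 highest are F, H, E, I.
Total revenue = 57,000 + 49,500 + 35,500 + 26,500 = $168,500.

Total revenue: $168,500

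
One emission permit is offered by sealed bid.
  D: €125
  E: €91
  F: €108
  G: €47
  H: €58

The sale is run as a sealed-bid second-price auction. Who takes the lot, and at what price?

Rule: the highest bidder wins and pays the second-highest bid.
Bids ranked: 125 (D) > 108 (F) > 91 (E) > 58 (H) > 47 (G)
D is highest; pays the second-highest bid, €108.

D pays €108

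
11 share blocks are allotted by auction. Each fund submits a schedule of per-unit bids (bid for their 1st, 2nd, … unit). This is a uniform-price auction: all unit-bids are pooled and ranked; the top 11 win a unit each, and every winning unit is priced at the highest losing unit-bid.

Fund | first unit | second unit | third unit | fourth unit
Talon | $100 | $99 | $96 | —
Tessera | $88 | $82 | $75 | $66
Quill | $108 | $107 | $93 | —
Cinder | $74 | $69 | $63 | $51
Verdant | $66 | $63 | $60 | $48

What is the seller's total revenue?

Merging the schedules and taking the best 11: 108 (Quill-1), 107 (Quill-2), 100 (Talon-1), 99 (Talon-2), 96 (Talon-3), 93 (Quill-3), 88 (Tessera-1), 82 (Tessera-2), 75 (Tessera-3), 74 (Cinder-1), 69 (Cinder-2)
Highest rejected unit-bid = $66.
Allocation: Cinder 2, Quill 3, Talon 3, Tessera 3. Every unit priced at $66.
Revenue = 11 × 66 = $726.

Total revenue: $726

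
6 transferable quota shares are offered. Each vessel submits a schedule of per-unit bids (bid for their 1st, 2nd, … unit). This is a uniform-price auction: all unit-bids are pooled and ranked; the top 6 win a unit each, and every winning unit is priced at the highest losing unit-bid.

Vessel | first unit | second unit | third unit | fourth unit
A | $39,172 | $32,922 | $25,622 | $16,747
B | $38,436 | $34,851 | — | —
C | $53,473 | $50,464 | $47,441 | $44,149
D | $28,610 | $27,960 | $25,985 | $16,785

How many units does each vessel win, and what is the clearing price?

A 1, B 1, C 4; clearing price $34,851

Merging the schedules and taking the best 6: 53,473 (C-1), 50,464 (C-2), 47,441 (C-3), 44,149 (C-4), 39,172 (A-1), 38,436 (B-1)
Highest rejected unit-bid = $34,851.
Allocation: A 1, B 1, C 4.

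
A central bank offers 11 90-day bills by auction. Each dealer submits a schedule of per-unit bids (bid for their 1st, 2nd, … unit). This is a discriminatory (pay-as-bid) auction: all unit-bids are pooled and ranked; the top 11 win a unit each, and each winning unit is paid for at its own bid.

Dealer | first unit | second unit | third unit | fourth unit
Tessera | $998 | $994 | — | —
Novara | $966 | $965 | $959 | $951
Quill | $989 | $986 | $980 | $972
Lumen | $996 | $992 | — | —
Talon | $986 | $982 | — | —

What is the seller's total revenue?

Total revenue: $10,841

Pooled unit-bids ranked (top 11): 998 (Tessera-1), 996 (Lumen-1), 994 (Tessera-2), 992 (Lumen-2), 989 (Quill-1), 986 (Quill-2), 986 (Talon-1), 982 (Talon-2), 980 (Quill-3), 972 (Quill-4), 966 (Novara-1)
Next rejected bid: $965 (not a price — pay-as-bid).
Each winning unit pays its own bid.
Revenue = 998 + 996 + 994 + 992 + 989 + 986 + 986 + 982 + 980 + 972 + 966 = $10,841.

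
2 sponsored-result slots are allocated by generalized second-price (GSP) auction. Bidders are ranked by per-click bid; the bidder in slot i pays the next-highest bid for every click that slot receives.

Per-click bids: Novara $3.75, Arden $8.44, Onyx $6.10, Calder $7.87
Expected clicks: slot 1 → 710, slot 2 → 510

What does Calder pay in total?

Calder pays $3111.00

Per-click bids in order: $8.44 (Arden) > $7.87 (Calder) > $6.10 (Onyx) > …
Calder holds slot 2 → pays next bid $6.10 × 510 clicks = $3111.00.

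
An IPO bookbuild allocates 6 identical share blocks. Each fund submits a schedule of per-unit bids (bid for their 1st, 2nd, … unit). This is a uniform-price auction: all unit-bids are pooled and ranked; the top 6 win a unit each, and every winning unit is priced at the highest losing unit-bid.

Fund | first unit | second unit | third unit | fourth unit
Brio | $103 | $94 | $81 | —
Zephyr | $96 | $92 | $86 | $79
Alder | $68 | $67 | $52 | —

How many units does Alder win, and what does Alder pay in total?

All unit-bids, highest first — top 6: 103 (Brio-1), 96 (Zephyr-1), 94 (Brio-2), 92 (Zephyr-2), 86 (Zephyr-3), 81 (Brio-3)
First bid not allocated: $79.
Alder wins 0 unit(s) at $79 each.

Alder: 0 units, pays $0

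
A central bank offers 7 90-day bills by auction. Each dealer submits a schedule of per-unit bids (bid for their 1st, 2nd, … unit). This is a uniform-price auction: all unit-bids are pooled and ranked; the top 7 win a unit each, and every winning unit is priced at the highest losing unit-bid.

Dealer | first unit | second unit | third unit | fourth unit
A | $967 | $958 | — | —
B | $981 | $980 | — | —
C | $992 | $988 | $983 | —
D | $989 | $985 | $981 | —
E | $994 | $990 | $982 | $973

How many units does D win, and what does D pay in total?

Pooled unit-bids ranked (top 7): 994 (E-1), 992 (C-1), 990 (E-2), 989 (D-1), 988 (C-2), 985 (D-2), 983 (C-3)
Highest rejected unit-bid = $982.
D wins 2 unit(s) at $982 each.

D: 2 units, pays $1,964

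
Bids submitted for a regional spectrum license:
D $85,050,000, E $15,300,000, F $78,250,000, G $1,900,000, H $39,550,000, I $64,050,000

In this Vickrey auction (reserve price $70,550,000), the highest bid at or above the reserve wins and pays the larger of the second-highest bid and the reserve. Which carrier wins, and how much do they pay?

D pays $78,250,000

Rule: the highest bid at or above the reserve wins and pays the larger of the second-highest bid and the reserve.
Bids ranked: 85,050,000 (D) > 78,250,000 (F) > 64,050,000 (I) > 39,550,000 (H) > 15,300,000 (E) > 1,900,000 (G)
Highest eligible bid: D at $85,050,000.
max(second-highest $78,250,000, reserve $70,550,000) = $78,250,000; the reserve does not bind.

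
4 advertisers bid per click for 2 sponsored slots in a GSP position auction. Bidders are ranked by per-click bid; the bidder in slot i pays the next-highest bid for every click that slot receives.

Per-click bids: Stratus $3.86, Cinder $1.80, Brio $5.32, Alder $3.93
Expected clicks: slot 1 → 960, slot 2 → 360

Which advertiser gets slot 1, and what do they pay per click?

Ranked by bid: $5.32 (Brio) > $3.93 (Alder) > $3.86 (Stratus) > …
Slot 1 goes to the first-ranked bidder, Brio, who pays the next bid down: $3.93/click.

Brio; $3.93 per click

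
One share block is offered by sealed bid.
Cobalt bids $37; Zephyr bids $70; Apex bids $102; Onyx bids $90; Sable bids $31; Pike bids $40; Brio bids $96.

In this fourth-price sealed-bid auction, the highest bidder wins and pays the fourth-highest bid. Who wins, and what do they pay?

Bids ranked: 102 (Apex) > 96 (Brio) > 90 (Onyx) > 70 (Zephyr) > 40 (Pike) > 37 (Cobalt) > …
Apex wins; payment is bid #4 in the ranking = $70.

Apex pays $70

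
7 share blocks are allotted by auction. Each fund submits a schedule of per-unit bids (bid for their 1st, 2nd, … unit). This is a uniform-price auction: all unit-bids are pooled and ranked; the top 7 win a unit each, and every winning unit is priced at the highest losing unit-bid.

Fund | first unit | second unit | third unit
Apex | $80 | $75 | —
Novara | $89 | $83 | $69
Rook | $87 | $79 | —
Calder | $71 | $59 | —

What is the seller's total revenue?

Merging the schedules and taking the best 7: 89 (Novara-1), 87 (Rook-1), 83 (Novara-2), 80 (Apex-1), 79 (Rook-2), 75 (Apex-2), 71 (Calder-1)
First bid not allocated: $69.
Allocation: Apex 2, Calder 1, Novara 2, Rook 2. Every unit priced at $69.
Revenue = 7 × 69 = $483.

Total revenue: $483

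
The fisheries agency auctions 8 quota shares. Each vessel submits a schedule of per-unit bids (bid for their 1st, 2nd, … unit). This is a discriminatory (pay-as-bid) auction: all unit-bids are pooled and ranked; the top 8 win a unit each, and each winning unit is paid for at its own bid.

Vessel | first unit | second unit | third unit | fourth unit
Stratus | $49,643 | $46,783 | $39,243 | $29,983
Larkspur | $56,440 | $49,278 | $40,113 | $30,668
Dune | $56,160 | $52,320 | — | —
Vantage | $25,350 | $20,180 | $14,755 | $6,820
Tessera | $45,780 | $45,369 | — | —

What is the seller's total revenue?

All unit-bids, highest first — top 8: 56,440 (Larkspur-1), 56,160 (Dune-1), 52,320 (Dune-2), 49,643 (Stratus-1), 49,278 (Larkspur-2), 46,783 (Stratus-2), 45,780 (Tessera-1), 45,369 (Tessera-2)
Next rejected bid: $40,113 (not a price — pay-as-bid).
Each winning unit pays its own bid.
Revenue = 56,440 + 56,160 + 52,320 + 49,643 + 49,278 + 46,783 + 45,780 + 45,369 = $401,773.

Total revenue: $401,773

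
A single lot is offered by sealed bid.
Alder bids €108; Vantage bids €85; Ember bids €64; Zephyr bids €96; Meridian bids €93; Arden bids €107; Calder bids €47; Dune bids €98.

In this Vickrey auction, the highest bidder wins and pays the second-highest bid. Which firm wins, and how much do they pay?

Sorting bids: 108 (Alder) > 107 (Arden) > 98 (Dune) > 96 (Zephyr) > 93 (Meridian) > 85 (Vantage) > …
Alder is highest; pays the second-highest bid, €107.

Alder pays €107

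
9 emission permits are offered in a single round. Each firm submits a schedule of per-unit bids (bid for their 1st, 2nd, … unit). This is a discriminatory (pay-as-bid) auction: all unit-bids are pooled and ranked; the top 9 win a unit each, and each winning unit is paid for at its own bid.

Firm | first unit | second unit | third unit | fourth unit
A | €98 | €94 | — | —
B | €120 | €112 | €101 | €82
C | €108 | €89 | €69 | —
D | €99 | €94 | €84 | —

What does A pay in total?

Pooled unit-bids ranked (top 9): 120 (B-1), 112 (B-2), 108 (C-1), 101 (B-3), 99 (D-1), 98 (A-1), 94 (A-2), 94 (D-2), 89 (C-2)
Next rejected bid: €84 (not a price — pay-as-bid).
A's winning unit-bids: 98 + 94 = €192.

A pays €192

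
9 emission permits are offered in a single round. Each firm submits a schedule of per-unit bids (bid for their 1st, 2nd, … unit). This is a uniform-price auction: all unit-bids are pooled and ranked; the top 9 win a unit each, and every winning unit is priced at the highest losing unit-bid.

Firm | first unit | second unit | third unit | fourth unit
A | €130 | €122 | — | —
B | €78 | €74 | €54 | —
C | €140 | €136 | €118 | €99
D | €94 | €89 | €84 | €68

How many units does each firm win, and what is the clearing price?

A 2, C 4, D 3; clearing price €78

Pooled unit-bids ranked (top 9): 140 (C-1), 136 (C-2), 130 (A-1), 122 (A-2), 118 (C-3), 99 (C-4), 94 (D-1), 89 (D-2), 84 (D-3)
First bid not allocated: €78.
Allocation: A 2, C 4, D 3.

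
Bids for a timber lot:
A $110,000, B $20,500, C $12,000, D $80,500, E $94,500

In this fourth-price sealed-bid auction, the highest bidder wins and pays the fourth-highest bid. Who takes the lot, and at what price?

Bids in order: 110,000 (A) > 94,500 (E) > 80,500 (D) > 20,500 (B) > 12,000 (C)
A is highest; pays the fourth-highest bid, $20,500.

A pays $20,500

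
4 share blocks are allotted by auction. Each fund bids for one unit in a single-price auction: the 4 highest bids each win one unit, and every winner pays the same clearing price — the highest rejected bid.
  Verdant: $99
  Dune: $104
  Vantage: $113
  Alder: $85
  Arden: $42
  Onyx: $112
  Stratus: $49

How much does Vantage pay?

Vantage pays $85

Ordering the bids: 113 (Vantage), 112 (Onyx), 104 (Dune), 99 (Verdant), 85 (Alder), 49 (Stratus), …
Winners (4 units): Vantage, Onyx, Dune, Verdant.
Clearing price = highest rejected bid = $85.
Vantage wins → pays $85.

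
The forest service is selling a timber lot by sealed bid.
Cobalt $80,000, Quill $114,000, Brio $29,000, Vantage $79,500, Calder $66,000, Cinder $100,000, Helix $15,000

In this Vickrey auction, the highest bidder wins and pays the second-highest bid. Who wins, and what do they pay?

Vickrey auction: the highest bidder wins and pays the second-highest bid.
Bids in order: 114,000 (Quill) > 100,000 (Cinder) > 80,000 (Cobalt) > 79,500 (Vantage) > 66,000 (Calder) > 29,000 (Brio) > …
Quill is highest; pays the second-highest bid, $100,000.

Quill pays $100,000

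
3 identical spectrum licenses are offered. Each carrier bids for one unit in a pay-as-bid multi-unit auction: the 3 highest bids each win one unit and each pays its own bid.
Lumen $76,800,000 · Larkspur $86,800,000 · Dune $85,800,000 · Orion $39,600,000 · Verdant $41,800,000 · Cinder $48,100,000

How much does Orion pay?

Bids ranked high→low: 86,800,000 (Larkspur), 85,800,000 (Dune), 76,800,000 (Lumen), 48,100,000 (Cinder), 41,800,000 (Verdant), …
Top 3: Larkspur, Dune, Lumen.
Orion does not win → $0.

Orion pays $0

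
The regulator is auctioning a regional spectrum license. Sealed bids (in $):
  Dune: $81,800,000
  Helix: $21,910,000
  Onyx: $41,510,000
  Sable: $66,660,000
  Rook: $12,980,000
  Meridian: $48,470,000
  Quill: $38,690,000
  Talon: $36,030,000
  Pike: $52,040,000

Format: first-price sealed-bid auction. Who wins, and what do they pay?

Dune pays $81,800,000

Sorting bids: 81,800,000 (Dune) > 66,660,000 (Sable) > 52,040,000 (Pike) > 48,470,000 (Meridian) > 41,510,000 (Onyx) > 38,690,000 (Quill) > …
First-price: Dune pays what they bid, $81,800,000.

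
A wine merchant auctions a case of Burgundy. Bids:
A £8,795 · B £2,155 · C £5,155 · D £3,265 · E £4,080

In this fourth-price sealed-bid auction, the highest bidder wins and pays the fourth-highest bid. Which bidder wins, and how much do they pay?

A pays £3,265

Rule: the highest bidder wins and pays the fourth-highest bid.
Sorting bids: 8,795 (A) > 5,155 (C) > 4,080 (E) > 3,265 (D) > 2,155 (B)
A is highest; pays the fourth-highest bid, £3,265.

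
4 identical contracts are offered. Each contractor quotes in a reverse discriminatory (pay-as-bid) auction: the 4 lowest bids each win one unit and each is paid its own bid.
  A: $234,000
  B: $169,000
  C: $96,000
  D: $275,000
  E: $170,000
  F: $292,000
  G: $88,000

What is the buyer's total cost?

Sorting: 88,000 (G), 96,000 (C), 169,000 (B), 170,000 (E), 234,000 (A), 275,000 (D), …
Winners (4 units): G, C, B, E.
Total cost = 88,000 + 96,000 + 169,000 + 170,000 = $523,000.

Total cost: $523,000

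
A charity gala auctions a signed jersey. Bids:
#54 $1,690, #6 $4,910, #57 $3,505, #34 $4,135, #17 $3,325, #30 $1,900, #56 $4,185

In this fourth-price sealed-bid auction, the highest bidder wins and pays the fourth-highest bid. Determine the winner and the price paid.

Sorting bids: 4,910 (#6) > 4,185 (#56) > 4,135 (#34) > 3,505 (#57) > 3,325 (#17) > 1,900 (#30) > …
#6 is highest; pays the fourth-highest bid, $3,505.

#6 pays $3,505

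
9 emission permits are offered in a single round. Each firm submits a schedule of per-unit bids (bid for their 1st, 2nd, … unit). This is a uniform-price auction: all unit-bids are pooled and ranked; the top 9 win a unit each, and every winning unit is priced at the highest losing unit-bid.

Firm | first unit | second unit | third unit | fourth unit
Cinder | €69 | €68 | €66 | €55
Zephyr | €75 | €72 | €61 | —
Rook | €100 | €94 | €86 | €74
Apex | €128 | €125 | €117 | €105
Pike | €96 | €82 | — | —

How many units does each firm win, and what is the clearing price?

All unit-bids, highest first — top 9: 128 (Apex-1), 125 (Apex-2), 117 (Apex-3), 105 (Apex-4), 100 (Rook-1), 96 (Pike-1), 94 (Rook-2), 86 (Rook-3), 82 (Pike-2)
The (k+1)-th unit-bid is €75.
Allocation: Apex 4, Pike 2, Rook 3.

Apex 4, Pike 2, Rook 3; clearing price €75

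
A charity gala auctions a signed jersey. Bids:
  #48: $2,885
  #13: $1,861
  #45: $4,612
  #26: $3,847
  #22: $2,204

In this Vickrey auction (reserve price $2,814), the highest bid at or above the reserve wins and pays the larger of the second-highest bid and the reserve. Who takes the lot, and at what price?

Sorting bids: 4,612 (#45) > 3,847 (#26) > 2,885 (#48) > 2,204 (#22) > 1,861 (#13)
#45 has the top bid at or above the reserve ($4,612).
Second-highest bid $3,847 exceeds the reserve $2,814 → payment $3,847.

#45 pays $3,847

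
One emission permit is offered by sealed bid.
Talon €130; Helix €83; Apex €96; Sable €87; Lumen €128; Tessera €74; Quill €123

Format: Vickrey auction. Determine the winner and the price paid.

Talon pays €128

Sorting bids: 130 (Talon) > 128 (Lumen) > 123 (Quill) > 96 (Apex) > 87 (Sable) > 83 (Helix) > …
Second-price: Talon pays Lumen's bid of €128.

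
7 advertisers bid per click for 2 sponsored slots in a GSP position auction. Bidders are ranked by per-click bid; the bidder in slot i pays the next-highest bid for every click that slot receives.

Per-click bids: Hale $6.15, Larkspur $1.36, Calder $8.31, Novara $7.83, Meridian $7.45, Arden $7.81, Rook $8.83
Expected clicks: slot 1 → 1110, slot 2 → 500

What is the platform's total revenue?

Per-click bids in order: $8.83 (Rook) > $8.31 (Calder) > $7.83 (Novara) > …
Slot 1: Rook pays $8.31 × 1110 = $9224.10
Slot 2: Calder pays $7.83 × 500 = $3915.00
Total = $13139.10

Total revenue: $13139.10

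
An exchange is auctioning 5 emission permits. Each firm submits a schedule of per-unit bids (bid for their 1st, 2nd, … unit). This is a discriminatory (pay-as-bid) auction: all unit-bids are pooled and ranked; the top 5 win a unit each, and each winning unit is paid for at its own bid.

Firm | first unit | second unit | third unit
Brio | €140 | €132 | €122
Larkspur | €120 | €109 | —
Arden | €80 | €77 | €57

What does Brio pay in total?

Merging the schedules and taking the best 5: 140 (Brio-1), 132 (Brio-2), 122 (Brio-3), 120 (Larkspur-1), 109 (Larkspur-2)
Next rejected bid: €80 (not a price — pay-as-bid).
Brio's winning unit-bids: 140 + 132 + 122 = €394.

Brio pays €394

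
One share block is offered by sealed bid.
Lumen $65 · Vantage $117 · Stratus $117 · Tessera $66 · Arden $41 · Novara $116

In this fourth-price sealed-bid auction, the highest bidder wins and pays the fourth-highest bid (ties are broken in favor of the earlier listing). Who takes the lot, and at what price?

Bids ranked: 117 (Vantage) > 117 (Stratus) > 116 (Novara) > 66 (Tessera) > 65 (Lumen) > 41 (Arden)
Tie at $117 → Vantage wins by tie-break.
Vantage wins; payment is bid #4 in the ranking = $66.

Vantage pays $66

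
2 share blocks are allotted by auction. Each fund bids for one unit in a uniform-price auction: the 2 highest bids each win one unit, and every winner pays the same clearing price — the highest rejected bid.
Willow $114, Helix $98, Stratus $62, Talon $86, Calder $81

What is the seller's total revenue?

Ordering the bids: 114 (Willow), 98 (Helix), 86 (Talon), 81 (Calder), …
Winners (2 units): Willow, Helix.
First losing bid is Talon's $86, which sets the uniform price.
Total revenue = 2 × $86 = $172.

Total revenue: $172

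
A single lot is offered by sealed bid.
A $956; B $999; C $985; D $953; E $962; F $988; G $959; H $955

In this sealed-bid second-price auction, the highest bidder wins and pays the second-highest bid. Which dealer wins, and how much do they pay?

Bids in order: 999 (B) > 988 (F) > 985 (C) > 962 (E) > 959 (G) > 956 (A) > …
Second-price: B pays F's bid of $988.

B pays $988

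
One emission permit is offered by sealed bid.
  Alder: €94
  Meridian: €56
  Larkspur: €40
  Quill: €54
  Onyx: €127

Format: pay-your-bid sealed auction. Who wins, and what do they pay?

Bids ranked: 127 (Onyx) > 94 (Alder) > 56 (Meridian) > 54 (Quill) > 40 (Larkspur)
Onyx has the highest bid and pays exactly that: €127.

Onyx pays €127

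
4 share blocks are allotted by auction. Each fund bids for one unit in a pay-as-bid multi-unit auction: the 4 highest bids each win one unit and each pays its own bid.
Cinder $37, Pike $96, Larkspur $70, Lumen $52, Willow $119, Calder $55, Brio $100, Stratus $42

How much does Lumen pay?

Lumen pays $0

Bids ranked high→low: 119 (Willow), 100 (Brio), 96 (Pike), 70 (Larkspur), 55 (Calder), 52 (Lumen), …
Top 4: Willow, Brio, Pike, Larkspur.
Lumen does not win → $0.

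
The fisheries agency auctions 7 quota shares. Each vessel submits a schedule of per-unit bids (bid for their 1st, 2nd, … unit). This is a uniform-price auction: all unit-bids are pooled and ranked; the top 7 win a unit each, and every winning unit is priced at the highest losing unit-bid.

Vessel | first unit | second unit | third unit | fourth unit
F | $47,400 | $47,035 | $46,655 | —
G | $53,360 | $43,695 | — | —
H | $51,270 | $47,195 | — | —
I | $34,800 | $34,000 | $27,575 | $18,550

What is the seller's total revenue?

Total revenue: $243,600

Merging the schedules and taking the best 7: 53,360 (G-1), 51,270 (H-1), 47,400 (F-1), 47,195 (H-2), 47,035 (F-2), 46,655 (F-3), 43,695 (G-2)
Highest rejected unit-bid = $34,800.
Allocation: F 3, G 2, H 2. Every unit priced at $34,800.
Revenue = 7 × 34,800 = $243,600.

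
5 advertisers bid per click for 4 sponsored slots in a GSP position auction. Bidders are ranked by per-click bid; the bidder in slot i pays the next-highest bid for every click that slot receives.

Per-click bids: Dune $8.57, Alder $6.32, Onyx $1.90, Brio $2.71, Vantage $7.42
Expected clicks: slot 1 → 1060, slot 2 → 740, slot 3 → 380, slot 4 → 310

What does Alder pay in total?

Ranked by bid: $8.57 (Dune) > $7.42 (Vantage) > $6.32 (Alder) > $2.71 (Brio) > $1.90 (Onyx)
Alder holds slot 3 → pays next bid $2.71 × 380 clicks = $1029.80.

Alder pays $1029.80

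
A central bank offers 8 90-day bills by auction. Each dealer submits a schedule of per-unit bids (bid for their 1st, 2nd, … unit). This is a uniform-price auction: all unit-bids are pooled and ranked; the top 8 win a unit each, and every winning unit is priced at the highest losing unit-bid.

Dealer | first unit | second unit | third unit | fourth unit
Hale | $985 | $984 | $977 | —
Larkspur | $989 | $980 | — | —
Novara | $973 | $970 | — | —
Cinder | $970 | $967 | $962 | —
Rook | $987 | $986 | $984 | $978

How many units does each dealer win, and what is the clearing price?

Hale 2, Larkspur 2, Rook 4; clearing price $977

Pooled unit-bids ranked (top 8): 989 (Larkspur-1), 987 (Rook-1), 986 (Rook-2), 985 (Hale-1), 984 (Hale-2), 984 (Rook-3), 980 (Larkspur-2), 978 (Rook-4)
The (k+1)-th unit-bid is $977.
Allocation: Hale 2, Larkspur 2, Rook 4.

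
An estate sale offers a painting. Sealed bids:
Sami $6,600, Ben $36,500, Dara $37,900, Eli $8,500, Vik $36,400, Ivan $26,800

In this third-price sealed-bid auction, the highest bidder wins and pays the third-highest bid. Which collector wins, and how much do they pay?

Bids ranked: 37,900 (Dara) > 36,500 (Ben) > 36,400 (Vik) > 26,800 (Ivan) > 8,500 (Eli) > 6,600 (Sami)
Dara wins; payment is bid #3 in the ranking = $36,400.

Dara pays $36,400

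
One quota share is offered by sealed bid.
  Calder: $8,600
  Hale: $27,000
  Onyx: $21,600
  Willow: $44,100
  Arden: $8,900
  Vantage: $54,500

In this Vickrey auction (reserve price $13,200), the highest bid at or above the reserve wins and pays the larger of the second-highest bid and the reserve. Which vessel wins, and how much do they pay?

Vantage pays $44,100

Bids in order: 54,500 (Vantage) > 44,100 (Willow) > 27,000 (Hale) > 21,600 (Onyx) > 8,900 (Arden) > 8,600 (Calder)
Highest eligible bid: Vantage at $54,500.
max(second-highest $44,100, reserve $13,200) = $44,100; the reserve does not bind.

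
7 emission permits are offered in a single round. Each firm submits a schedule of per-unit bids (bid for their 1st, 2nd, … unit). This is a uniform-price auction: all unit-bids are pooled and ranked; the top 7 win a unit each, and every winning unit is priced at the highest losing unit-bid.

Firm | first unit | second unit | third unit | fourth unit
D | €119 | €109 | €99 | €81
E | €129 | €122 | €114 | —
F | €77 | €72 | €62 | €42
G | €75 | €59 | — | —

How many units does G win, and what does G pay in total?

All unit-bids, highest first — top 7: 129 (E-1), 122 (E-2), 119 (D-1), 114 (E-3), 109 (D-2), 99 (D-3), 81 (D-4)
The (k+1)-th unit-bid is €77.
G wins 0 unit(s) at €77 each.

G: 0 units, pays €0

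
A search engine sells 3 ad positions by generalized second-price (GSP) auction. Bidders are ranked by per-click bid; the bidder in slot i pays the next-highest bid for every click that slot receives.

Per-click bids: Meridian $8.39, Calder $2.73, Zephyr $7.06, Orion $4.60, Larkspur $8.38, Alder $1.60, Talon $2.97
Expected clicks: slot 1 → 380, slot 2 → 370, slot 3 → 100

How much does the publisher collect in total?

Total revenue: $6256.60

Per-click bids in order: $8.39 (Meridian) > $8.38 (Larkspur) > $7.06 (Zephyr) > $4.60 (Orion) > …
Slot 1: Meridian pays $8.38 × 380 = $3184.40
Slot 2: Larkspur pays $7.06 × 370 = $2612.20
Slot 3: Zephyr pays $4.60 × 100 = $460.00
Total = $6256.60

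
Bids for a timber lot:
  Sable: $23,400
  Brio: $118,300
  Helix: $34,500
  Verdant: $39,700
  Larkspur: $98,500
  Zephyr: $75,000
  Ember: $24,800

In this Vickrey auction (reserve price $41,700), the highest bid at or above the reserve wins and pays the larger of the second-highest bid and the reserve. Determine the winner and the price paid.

Brio pays $98,500

Sorting bids: 118,300 (Brio) > 98,500 (Larkspur) > 75,000 (Zephyr) > 39,700 (Verdant) > 34,500 (Helix) > 24,800 (Ember) > …
Highest eligible bid: Brio at $118,300.
max(second-highest $98,500, reserve $41,700) = $98,500; the reserve does not bind.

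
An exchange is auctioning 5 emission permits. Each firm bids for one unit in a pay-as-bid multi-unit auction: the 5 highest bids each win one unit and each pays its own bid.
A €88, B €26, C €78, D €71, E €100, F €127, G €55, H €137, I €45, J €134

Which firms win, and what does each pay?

Ordering the bids: 137 (H), 134 (J), 127 (F), 100 (E), 88 (A), 78 (C), 71 (D), …
The 5 highest are H, J, F, E, A.
Each winner pays its own bid: H €137, J €134, F €127, E €100, A €88.

H €137, J €134, F €127, E €100, A €88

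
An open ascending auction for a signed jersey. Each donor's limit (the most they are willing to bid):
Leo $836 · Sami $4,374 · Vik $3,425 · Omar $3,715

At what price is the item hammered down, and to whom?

Sami wins at $3,715

Sorting limits: 4,374 (Sami) > 3,715 (Omar) > 3,425 (Vik) > 836 (Leo)
Bidding ends when Omar exits at $3,715; Sami takes it.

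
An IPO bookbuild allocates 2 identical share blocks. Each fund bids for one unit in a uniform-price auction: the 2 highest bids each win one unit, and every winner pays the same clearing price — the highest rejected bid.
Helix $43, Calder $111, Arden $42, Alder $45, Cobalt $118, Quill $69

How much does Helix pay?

Ordering the bids: 118 (Cobalt), 111 (Calder), 69 (Quill), 45 (Alder), …
The 2 highest are Cobalt, Calder.
Clearing price = highest rejected bid = $69.
Helix does not win → pays $0.

Helix pays $0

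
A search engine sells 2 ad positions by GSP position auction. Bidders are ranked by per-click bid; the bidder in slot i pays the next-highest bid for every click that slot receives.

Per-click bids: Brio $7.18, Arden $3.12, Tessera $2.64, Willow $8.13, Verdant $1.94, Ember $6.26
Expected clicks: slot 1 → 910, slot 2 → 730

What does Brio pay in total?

Brio pays $4569.80

Sorting advertisers: $8.13 (Willow) > $7.18 (Brio) > $6.26 (Ember) > …
Brio holds slot 2 → pays next bid $6.26 × 730 clicks = $4569.80.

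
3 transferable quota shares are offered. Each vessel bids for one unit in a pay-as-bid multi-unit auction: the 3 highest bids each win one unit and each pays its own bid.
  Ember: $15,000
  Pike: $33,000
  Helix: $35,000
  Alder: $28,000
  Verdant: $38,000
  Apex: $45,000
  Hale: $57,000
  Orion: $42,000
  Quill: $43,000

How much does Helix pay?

Ordering the bids: 57,000 (Hale), 45,000 (Apex), 43,000 (Quill), 42,000 (Orion), 38,000 (Verdant), …
The 3 highest are Hale, Apex, Quill.
Helix does not win → $0.

Helix pays $0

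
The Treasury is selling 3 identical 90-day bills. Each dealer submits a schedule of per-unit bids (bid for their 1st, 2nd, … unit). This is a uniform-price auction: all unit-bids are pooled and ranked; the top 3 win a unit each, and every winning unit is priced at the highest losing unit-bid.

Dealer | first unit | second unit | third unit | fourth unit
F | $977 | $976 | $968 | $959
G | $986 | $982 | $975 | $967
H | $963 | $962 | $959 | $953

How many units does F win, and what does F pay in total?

All unit-bids, highest first — top 3: 986 (G-1), 982 (G-2), 977 (F-1)
First bid not allocated: $976.
F wins 1 unit(s) at $976 each.

F: 1 unit, pays $976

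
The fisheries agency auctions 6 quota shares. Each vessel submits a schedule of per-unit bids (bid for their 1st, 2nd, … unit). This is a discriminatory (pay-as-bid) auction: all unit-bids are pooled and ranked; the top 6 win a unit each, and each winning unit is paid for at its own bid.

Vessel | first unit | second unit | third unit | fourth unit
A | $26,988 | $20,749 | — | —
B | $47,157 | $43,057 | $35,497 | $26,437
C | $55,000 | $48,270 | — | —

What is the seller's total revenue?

All unit-bids, highest first — top 6: 55,000 (C-1), 48,270 (C-2), 47,157 (B-1), 43,057 (B-2), 35,497 (B-3), 26,988 (A-1)
Next rejected bid: $26,437 (not a price — pay-as-bid).
Each winning unit pays its own bid.
Revenue = 55,000 + 48,270 + 47,157 + 43,057 + 35,497 + 26,988 = $255,969.

Total revenue: $255,969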